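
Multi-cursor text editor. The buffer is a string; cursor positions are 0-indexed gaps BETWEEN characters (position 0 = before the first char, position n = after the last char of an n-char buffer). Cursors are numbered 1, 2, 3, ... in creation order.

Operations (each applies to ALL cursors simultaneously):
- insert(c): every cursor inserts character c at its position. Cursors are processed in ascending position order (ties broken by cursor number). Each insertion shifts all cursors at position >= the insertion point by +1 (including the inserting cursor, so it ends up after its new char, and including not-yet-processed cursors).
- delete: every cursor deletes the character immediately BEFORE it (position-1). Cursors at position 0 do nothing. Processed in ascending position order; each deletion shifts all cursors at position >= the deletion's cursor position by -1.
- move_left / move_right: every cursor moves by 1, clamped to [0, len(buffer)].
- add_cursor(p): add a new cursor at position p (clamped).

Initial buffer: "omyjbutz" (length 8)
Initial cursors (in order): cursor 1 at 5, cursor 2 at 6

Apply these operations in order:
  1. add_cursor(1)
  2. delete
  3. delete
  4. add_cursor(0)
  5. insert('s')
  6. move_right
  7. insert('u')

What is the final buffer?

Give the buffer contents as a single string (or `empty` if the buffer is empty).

After op 1 (add_cursor(1)): buffer="omyjbutz" (len 8), cursors c3@1 c1@5 c2@6, authorship ........
After op 2 (delete): buffer="myjtz" (len 5), cursors c3@0 c1@3 c2@3, authorship .....
After op 3 (delete): buffer="mtz" (len 3), cursors c3@0 c1@1 c2@1, authorship ...
After op 4 (add_cursor(0)): buffer="mtz" (len 3), cursors c3@0 c4@0 c1@1 c2@1, authorship ...
After op 5 (insert('s')): buffer="ssmsstz" (len 7), cursors c3@2 c4@2 c1@5 c2@5, authorship 34.12..
After op 6 (move_right): buffer="ssmsstz" (len 7), cursors c3@3 c4@3 c1@6 c2@6, authorship 34.12..
After op 7 (insert('u')): buffer="ssmuusstuuz" (len 11), cursors c3@5 c4@5 c1@10 c2@10, authorship 34.3412.12.

Answer: ssmuusstuuz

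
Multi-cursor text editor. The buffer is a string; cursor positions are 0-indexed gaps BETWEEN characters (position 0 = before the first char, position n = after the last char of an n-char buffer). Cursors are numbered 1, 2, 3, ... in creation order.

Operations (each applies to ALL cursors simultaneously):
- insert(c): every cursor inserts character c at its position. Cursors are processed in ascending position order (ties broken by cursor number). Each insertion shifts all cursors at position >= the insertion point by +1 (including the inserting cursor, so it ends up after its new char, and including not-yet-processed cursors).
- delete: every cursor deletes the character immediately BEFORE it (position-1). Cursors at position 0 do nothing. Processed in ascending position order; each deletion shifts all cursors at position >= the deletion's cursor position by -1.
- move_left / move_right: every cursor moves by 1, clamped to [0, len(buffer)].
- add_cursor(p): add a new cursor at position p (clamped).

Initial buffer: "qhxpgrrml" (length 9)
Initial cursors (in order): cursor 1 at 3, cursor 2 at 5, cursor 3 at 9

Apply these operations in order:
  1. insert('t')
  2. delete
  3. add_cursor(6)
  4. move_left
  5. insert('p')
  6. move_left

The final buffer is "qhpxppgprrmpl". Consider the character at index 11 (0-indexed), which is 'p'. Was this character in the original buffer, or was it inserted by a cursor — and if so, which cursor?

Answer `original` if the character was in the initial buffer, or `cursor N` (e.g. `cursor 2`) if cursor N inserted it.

Answer: cursor 3

Derivation:
After op 1 (insert('t')): buffer="qhxtpgtrrmlt" (len 12), cursors c1@4 c2@7 c3@12, authorship ...1..2....3
After op 2 (delete): buffer="qhxpgrrml" (len 9), cursors c1@3 c2@5 c3@9, authorship .........
After op 3 (add_cursor(6)): buffer="qhxpgrrml" (len 9), cursors c1@3 c2@5 c4@6 c3@9, authorship .........
After op 4 (move_left): buffer="qhxpgrrml" (len 9), cursors c1@2 c2@4 c4@5 c3@8, authorship .........
After op 5 (insert('p')): buffer="qhpxppgprrmpl" (len 13), cursors c1@3 c2@6 c4@8 c3@12, authorship ..1..2.4...3.
After op 6 (move_left): buffer="qhpxppgprrmpl" (len 13), cursors c1@2 c2@5 c4@7 c3@11, authorship ..1..2.4...3.
Authorship (.=original, N=cursor N): . . 1 . . 2 . 4 . . . 3 .
Index 11: author = 3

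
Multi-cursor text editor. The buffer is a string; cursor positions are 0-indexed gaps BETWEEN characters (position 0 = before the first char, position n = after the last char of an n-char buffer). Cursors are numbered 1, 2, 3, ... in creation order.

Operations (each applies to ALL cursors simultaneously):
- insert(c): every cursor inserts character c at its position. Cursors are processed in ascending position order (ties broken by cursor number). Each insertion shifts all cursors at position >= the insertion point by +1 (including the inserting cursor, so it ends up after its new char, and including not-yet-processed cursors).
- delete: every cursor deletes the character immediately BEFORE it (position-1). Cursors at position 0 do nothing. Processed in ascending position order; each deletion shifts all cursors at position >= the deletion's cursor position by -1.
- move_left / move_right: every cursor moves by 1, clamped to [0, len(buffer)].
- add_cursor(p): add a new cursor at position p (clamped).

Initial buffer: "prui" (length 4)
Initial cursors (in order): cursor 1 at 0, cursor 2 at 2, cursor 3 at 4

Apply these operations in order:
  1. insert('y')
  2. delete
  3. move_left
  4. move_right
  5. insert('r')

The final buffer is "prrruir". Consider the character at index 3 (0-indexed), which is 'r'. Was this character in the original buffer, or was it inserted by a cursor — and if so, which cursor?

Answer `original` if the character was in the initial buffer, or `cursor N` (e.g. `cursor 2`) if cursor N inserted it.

Answer: cursor 2

Derivation:
After op 1 (insert('y')): buffer="ypryuiy" (len 7), cursors c1@1 c2@4 c3@7, authorship 1..2..3
After op 2 (delete): buffer="prui" (len 4), cursors c1@0 c2@2 c3@4, authorship ....
After op 3 (move_left): buffer="prui" (len 4), cursors c1@0 c2@1 c3@3, authorship ....
After op 4 (move_right): buffer="prui" (len 4), cursors c1@1 c2@2 c3@4, authorship ....
After op 5 (insert('r')): buffer="prrruir" (len 7), cursors c1@2 c2@4 c3@7, authorship .1.2..3
Authorship (.=original, N=cursor N): . 1 . 2 . . 3
Index 3: author = 2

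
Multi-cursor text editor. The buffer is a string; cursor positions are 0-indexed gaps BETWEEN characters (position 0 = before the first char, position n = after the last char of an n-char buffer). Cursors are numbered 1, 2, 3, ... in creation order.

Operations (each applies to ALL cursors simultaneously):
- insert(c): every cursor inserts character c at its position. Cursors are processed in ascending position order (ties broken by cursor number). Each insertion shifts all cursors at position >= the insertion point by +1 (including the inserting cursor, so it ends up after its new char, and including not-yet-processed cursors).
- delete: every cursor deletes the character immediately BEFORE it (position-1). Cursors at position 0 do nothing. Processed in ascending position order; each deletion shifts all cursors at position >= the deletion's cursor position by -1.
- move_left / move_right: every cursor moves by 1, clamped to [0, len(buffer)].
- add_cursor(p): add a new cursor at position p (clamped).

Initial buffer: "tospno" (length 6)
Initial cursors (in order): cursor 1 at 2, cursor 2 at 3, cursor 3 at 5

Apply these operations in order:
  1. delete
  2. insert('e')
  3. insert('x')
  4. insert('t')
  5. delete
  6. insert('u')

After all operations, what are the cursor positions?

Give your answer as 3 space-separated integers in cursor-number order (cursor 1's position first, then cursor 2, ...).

Answer: 7 7 11

Derivation:
After op 1 (delete): buffer="tpo" (len 3), cursors c1@1 c2@1 c3@2, authorship ...
After op 2 (insert('e')): buffer="teepeo" (len 6), cursors c1@3 c2@3 c3@5, authorship .12.3.
After op 3 (insert('x')): buffer="teexxpexo" (len 9), cursors c1@5 c2@5 c3@8, authorship .1212.33.
After op 4 (insert('t')): buffer="teexxttpexto" (len 12), cursors c1@7 c2@7 c3@11, authorship .121212.333.
After op 5 (delete): buffer="teexxpexo" (len 9), cursors c1@5 c2@5 c3@8, authorship .1212.33.
After op 6 (insert('u')): buffer="teexxuupexuo" (len 12), cursors c1@7 c2@7 c3@11, authorship .121212.333.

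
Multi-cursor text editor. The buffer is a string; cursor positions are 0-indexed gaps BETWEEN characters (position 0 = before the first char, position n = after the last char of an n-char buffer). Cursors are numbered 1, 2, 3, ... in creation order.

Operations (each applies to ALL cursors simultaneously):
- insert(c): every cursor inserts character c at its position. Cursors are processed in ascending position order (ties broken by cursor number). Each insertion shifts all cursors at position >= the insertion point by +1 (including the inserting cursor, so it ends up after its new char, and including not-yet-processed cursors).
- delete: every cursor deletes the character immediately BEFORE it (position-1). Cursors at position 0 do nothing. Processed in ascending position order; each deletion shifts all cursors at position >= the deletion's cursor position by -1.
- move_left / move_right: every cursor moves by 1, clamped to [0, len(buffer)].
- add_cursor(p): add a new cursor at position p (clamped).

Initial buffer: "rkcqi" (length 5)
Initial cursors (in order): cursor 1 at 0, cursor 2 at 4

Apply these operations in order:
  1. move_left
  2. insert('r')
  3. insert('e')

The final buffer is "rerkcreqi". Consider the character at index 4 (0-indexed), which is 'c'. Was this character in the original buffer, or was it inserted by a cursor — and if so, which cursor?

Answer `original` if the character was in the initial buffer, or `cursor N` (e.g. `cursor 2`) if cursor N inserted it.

Answer: original

Derivation:
After op 1 (move_left): buffer="rkcqi" (len 5), cursors c1@0 c2@3, authorship .....
After op 2 (insert('r')): buffer="rrkcrqi" (len 7), cursors c1@1 c2@5, authorship 1...2..
After op 3 (insert('e')): buffer="rerkcreqi" (len 9), cursors c1@2 c2@7, authorship 11...22..
Authorship (.=original, N=cursor N): 1 1 . . . 2 2 . .
Index 4: author = original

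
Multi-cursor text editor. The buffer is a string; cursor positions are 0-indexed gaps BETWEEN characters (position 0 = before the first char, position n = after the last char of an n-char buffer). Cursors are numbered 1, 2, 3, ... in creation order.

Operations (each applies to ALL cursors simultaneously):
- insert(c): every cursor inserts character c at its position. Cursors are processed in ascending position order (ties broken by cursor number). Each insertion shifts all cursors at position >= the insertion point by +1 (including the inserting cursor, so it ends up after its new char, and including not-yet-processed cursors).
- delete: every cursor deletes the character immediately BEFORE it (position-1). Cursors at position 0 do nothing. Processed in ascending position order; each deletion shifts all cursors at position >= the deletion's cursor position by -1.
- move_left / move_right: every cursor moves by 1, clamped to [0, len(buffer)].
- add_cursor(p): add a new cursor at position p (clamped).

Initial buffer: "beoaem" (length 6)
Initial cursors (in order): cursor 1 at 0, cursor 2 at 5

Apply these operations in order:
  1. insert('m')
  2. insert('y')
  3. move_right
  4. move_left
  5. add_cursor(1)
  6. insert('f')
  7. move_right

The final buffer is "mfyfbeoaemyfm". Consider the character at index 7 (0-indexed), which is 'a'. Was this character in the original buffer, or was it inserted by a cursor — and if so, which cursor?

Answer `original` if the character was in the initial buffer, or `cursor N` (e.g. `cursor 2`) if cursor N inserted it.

After op 1 (insert('m')): buffer="mbeoaemm" (len 8), cursors c1@1 c2@7, authorship 1.....2.
After op 2 (insert('y')): buffer="mybeoaemym" (len 10), cursors c1@2 c2@9, authorship 11.....22.
After op 3 (move_right): buffer="mybeoaemym" (len 10), cursors c1@3 c2@10, authorship 11.....22.
After op 4 (move_left): buffer="mybeoaemym" (len 10), cursors c1@2 c2@9, authorship 11.....22.
After op 5 (add_cursor(1)): buffer="mybeoaemym" (len 10), cursors c3@1 c1@2 c2@9, authorship 11.....22.
After op 6 (insert('f')): buffer="mfyfbeoaemyfm" (len 13), cursors c3@2 c1@4 c2@12, authorship 1311.....222.
After op 7 (move_right): buffer="mfyfbeoaemyfm" (len 13), cursors c3@3 c1@5 c2@13, authorship 1311.....222.
Authorship (.=original, N=cursor N): 1 3 1 1 . . . . . 2 2 2 .
Index 7: author = original

Answer: original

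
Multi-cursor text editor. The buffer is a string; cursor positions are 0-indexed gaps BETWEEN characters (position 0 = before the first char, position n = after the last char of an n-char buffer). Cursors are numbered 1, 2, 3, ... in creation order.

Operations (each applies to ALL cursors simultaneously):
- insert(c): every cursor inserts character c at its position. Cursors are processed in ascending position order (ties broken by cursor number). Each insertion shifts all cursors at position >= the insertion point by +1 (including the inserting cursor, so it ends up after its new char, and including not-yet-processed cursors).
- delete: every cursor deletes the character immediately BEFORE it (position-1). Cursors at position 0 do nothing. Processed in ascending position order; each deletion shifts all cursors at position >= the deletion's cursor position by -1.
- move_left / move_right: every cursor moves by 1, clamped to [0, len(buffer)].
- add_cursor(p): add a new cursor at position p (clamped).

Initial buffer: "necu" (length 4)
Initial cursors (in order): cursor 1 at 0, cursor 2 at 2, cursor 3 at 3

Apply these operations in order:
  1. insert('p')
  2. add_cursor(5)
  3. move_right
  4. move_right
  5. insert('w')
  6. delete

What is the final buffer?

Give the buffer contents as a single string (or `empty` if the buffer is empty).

Answer: pnepcpu

Derivation:
After op 1 (insert('p')): buffer="pnepcpu" (len 7), cursors c1@1 c2@4 c3@6, authorship 1..2.3.
After op 2 (add_cursor(5)): buffer="pnepcpu" (len 7), cursors c1@1 c2@4 c4@5 c3@6, authorship 1..2.3.
After op 3 (move_right): buffer="pnepcpu" (len 7), cursors c1@2 c2@5 c4@6 c3@7, authorship 1..2.3.
After op 4 (move_right): buffer="pnepcpu" (len 7), cursors c1@3 c2@6 c3@7 c4@7, authorship 1..2.3.
After op 5 (insert('w')): buffer="pnewpcpwuww" (len 11), cursors c1@4 c2@8 c3@11 c4@11, authorship 1..12.32.34
After op 6 (delete): buffer="pnepcpu" (len 7), cursors c1@3 c2@6 c3@7 c4@7, authorship 1..2.3.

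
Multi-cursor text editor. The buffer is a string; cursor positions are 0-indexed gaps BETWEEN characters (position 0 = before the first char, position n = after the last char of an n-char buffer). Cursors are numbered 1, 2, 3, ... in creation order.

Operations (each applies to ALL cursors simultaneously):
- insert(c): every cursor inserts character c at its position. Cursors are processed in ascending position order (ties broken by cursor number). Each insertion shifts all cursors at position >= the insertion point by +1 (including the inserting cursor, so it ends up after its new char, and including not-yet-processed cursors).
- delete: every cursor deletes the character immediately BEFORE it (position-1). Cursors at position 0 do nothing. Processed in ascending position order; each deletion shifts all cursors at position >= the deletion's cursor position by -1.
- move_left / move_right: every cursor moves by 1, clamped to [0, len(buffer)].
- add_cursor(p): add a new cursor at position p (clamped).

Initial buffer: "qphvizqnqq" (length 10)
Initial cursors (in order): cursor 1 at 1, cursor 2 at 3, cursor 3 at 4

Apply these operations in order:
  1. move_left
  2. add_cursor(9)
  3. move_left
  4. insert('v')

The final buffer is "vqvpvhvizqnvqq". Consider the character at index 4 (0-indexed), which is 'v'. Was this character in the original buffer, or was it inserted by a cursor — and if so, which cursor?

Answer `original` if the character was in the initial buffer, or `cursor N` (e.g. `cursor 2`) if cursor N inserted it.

After op 1 (move_left): buffer="qphvizqnqq" (len 10), cursors c1@0 c2@2 c3@3, authorship ..........
After op 2 (add_cursor(9)): buffer="qphvizqnqq" (len 10), cursors c1@0 c2@2 c3@3 c4@9, authorship ..........
After op 3 (move_left): buffer="qphvizqnqq" (len 10), cursors c1@0 c2@1 c3@2 c4@8, authorship ..........
After op 4 (insert('v')): buffer="vqvpvhvizqnvqq" (len 14), cursors c1@1 c2@3 c3@5 c4@12, authorship 1.2.3......4..
Authorship (.=original, N=cursor N): 1 . 2 . 3 . . . . . . 4 . .
Index 4: author = 3

Answer: cursor 3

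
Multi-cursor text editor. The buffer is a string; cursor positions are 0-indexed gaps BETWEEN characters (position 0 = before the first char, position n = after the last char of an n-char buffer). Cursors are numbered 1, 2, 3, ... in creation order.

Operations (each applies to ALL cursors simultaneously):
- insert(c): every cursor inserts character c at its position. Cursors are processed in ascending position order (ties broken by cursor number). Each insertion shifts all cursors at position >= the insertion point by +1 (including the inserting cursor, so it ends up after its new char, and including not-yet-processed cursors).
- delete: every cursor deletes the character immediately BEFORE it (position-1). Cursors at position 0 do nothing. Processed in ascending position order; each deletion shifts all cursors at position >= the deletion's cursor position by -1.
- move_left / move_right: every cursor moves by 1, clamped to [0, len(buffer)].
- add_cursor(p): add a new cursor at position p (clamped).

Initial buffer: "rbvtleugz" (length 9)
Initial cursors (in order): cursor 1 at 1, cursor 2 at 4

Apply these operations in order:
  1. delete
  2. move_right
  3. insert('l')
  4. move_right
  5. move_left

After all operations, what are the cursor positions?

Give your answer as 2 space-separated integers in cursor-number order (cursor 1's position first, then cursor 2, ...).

After op 1 (delete): buffer="bvleugz" (len 7), cursors c1@0 c2@2, authorship .......
After op 2 (move_right): buffer="bvleugz" (len 7), cursors c1@1 c2@3, authorship .......
After op 3 (insert('l')): buffer="blvlleugz" (len 9), cursors c1@2 c2@5, authorship .1..2....
After op 4 (move_right): buffer="blvlleugz" (len 9), cursors c1@3 c2@6, authorship .1..2....
After op 5 (move_left): buffer="blvlleugz" (len 9), cursors c1@2 c2@5, authorship .1..2....

Answer: 2 5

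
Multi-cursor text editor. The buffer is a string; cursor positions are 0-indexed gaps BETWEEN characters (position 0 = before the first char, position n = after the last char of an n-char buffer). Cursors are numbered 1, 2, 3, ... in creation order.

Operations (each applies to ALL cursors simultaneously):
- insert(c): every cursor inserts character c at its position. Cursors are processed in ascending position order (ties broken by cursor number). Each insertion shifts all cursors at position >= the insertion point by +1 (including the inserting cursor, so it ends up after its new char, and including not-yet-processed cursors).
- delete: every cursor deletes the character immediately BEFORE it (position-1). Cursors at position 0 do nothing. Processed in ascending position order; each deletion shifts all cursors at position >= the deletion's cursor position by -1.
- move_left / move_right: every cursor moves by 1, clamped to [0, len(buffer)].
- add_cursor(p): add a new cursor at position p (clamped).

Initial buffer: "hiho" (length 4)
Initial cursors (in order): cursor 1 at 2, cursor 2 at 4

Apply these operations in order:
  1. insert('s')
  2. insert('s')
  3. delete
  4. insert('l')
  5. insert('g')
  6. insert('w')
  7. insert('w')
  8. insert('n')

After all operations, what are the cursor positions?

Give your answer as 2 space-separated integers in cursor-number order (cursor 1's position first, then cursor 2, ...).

Answer: 8 16

Derivation:
After op 1 (insert('s')): buffer="hishos" (len 6), cursors c1@3 c2@6, authorship ..1..2
After op 2 (insert('s')): buffer="hisshoss" (len 8), cursors c1@4 c2@8, authorship ..11..22
After op 3 (delete): buffer="hishos" (len 6), cursors c1@3 c2@6, authorship ..1..2
After op 4 (insert('l')): buffer="hislhosl" (len 8), cursors c1@4 c2@8, authorship ..11..22
After op 5 (insert('g')): buffer="hislghoslg" (len 10), cursors c1@5 c2@10, authorship ..111..222
After op 6 (insert('w')): buffer="hislgwhoslgw" (len 12), cursors c1@6 c2@12, authorship ..1111..2222
After op 7 (insert('w')): buffer="hislgwwhoslgww" (len 14), cursors c1@7 c2@14, authorship ..11111..22222
After op 8 (insert('n')): buffer="hislgwwnhoslgwwn" (len 16), cursors c1@8 c2@16, authorship ..111111..222222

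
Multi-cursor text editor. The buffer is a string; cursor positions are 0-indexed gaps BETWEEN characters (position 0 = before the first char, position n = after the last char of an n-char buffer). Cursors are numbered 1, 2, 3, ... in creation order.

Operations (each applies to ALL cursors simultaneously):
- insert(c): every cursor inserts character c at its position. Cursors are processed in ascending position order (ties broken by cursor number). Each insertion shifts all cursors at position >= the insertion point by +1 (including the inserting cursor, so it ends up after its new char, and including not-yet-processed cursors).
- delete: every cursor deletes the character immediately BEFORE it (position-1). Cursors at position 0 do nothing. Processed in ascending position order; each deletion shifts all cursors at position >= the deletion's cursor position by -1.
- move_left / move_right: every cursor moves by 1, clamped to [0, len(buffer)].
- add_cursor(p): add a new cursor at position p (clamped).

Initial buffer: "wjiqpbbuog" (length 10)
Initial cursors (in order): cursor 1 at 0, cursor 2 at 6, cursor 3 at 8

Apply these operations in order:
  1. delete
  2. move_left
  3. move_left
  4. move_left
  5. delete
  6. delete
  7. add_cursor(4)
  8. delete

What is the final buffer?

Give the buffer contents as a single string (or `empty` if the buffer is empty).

After op 1 (delete): buffer="wjiqpbog" (len 8), cursors c1@0 c2@5 c3@6, authorship ........
After op 2 (move_left): buffer="wjiqpbog" (len 8), cursors c1@0 c2@4 c3@5, authorship ........
After op 3 (move_left): buffer="wjiqpbog" (len 8), cursors c1@0 c2@3 c3@4, authorship ........
After op 4 (move_left): buffer="wjiqpbog" (len 8), cursors c1@0 c2@2 c3@3, authorship ........
After op 5 (delete): buffer="wqpbog" (len 6), cursors c1@0 c2@1 c3@1, authorship ......
After op 6 (delete): buffer="qpbog" (len 5), cursors c1@0 c2@0 c3@0, authorship .....
After op 7 (add_cursor(4)): buffer="qpbog" (len 5), cursors c1@0 c2@0 c3@0 c4@4, authorship .....
After op 8 (delete): buffer="qpbg" (len 4), cursors c1@0 c2@0 c3@0 c4@3, authorship ....

Answer: qpbg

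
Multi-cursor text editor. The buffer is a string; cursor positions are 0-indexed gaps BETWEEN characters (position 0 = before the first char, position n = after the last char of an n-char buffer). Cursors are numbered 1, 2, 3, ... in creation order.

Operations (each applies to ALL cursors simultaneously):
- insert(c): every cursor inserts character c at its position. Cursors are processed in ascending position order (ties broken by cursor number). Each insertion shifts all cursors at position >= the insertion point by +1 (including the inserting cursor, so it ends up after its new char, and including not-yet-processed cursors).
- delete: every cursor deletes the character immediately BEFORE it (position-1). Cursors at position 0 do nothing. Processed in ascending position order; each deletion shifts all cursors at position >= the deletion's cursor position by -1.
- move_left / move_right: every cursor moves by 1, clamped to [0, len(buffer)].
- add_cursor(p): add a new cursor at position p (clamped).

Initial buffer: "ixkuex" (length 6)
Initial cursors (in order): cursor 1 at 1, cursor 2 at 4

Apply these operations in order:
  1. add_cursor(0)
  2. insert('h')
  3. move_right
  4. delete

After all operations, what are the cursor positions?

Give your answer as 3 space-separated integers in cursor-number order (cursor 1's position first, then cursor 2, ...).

After op 1 (add_cursor(0)): buffer="ixkuex" (len 6), cursors c3@0 c1@1 c2@4, authorship ......
After op 2 (insert('h')): buffer="hihxkuhex" (len 9), cursors c3@1 c1@3 c2@7, authorship 3.1...2..
After op 3 (move_right): buffer="hihxkuhex" (len 9), cursors c3@2 c1@4 c2@8, authorship 3.1...2..
After op 4 (delete): buffer="hhkuhx" (len 6), cursors c3@1 c1@2 c2@5, authorship 31..2.

Answer: 2 5 1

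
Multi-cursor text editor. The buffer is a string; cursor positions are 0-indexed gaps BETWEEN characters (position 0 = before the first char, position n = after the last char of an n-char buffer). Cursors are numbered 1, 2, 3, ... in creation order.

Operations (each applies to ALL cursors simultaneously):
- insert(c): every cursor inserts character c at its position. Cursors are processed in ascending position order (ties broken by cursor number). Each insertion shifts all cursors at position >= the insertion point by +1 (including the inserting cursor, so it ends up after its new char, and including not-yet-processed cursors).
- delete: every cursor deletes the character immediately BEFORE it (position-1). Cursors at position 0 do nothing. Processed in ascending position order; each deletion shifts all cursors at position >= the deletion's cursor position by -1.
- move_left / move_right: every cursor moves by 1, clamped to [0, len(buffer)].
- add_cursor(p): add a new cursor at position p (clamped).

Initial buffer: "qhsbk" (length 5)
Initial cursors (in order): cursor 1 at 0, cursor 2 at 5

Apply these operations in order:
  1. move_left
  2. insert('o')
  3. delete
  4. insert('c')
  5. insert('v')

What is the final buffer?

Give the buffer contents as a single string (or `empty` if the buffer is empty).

After op 1 (move_left): buffer="qhsbk" (len 5), cursors c1@0 c2@4, authorship .....
After op 2 (insert('o')): buffer="oqhsbok" (len 7), cursors c1@1 c2@6, authorship 1....2.
After op 3 (delete): buffer="qhsbk" (len 5), cursors c1@0 c2@4, authorship .....
After op 4 (insert('c')): buffer="cqhsbck" (len 7), cursors c1@1 c2@6, authorship 1....2.
After op 5 (insert('v')): buffer="cvqhsbcvk" (len 9), cursors c1@2 c2@8, authorship 11....22.

Answer: cvqhsbcvk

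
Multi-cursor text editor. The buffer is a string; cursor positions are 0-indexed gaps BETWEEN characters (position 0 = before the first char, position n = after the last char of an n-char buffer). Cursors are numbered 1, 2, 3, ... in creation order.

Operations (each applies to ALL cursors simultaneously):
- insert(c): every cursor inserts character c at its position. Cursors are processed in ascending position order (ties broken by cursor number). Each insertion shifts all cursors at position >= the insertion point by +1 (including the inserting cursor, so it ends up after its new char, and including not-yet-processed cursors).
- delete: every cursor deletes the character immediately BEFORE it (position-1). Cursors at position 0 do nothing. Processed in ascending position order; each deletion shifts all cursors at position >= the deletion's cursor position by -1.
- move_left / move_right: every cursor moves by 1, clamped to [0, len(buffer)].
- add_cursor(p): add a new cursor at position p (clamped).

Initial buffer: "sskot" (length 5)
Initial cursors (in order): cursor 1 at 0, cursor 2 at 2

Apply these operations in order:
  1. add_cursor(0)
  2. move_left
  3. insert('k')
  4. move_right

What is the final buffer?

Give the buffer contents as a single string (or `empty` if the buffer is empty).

After op 1 (add_cursor(0)): buffer="sskot" (len 5), cursors c1@0 c3@0 c2@2, authorship .....
After op 2 (move_left): buffer="sskot" (len 5), cursors c1@0 c3@0 c2@1, authorship .....
After op 3 (insert('k')): buffer="kkskskot" (len 8), cursors c1@2 c3@2 c2@4, authorship 13.2....
After op 4 (move_right): buffer="kkskskot" (len 8), cursors c1@3 c3@3 c2@5, authorship 13.2....

Answer: kkskskot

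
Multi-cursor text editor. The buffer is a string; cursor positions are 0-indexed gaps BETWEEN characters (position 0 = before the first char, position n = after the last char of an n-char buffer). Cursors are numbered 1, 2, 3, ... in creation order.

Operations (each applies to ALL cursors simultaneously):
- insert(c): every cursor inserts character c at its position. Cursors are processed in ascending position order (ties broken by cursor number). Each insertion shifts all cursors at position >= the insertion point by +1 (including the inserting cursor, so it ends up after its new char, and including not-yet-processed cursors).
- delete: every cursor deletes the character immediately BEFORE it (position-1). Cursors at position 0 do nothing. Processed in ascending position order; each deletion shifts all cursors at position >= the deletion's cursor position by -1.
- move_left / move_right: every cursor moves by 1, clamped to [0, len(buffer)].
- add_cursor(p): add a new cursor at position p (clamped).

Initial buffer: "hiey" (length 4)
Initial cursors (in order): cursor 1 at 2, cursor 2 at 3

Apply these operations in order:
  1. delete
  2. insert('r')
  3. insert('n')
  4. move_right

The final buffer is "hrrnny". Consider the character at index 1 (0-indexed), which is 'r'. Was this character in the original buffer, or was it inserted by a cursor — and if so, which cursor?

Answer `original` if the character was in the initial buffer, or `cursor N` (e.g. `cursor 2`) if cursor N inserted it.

After op 1 (delete): buffer="hy" (len 2), cursors c1@1 c2@1, authorship ..
After op 2 (insert('r')): buffer="hrry" (len 4), cursors c1@3 c2@3, authorship .12.
After op 3 (insert('n')): buffer="hrrnny" (len 6), cursors c1@5 c2@5, authorship .1212.
After op 4 (move_right): buffer="hrrnny" (len 6), cursors c1@6 c2@6, authorship .1212.
Authorship (.=original, N=cursor N): . 1 2 1 2 .
Index 1: author = 1

Answer: cursor 1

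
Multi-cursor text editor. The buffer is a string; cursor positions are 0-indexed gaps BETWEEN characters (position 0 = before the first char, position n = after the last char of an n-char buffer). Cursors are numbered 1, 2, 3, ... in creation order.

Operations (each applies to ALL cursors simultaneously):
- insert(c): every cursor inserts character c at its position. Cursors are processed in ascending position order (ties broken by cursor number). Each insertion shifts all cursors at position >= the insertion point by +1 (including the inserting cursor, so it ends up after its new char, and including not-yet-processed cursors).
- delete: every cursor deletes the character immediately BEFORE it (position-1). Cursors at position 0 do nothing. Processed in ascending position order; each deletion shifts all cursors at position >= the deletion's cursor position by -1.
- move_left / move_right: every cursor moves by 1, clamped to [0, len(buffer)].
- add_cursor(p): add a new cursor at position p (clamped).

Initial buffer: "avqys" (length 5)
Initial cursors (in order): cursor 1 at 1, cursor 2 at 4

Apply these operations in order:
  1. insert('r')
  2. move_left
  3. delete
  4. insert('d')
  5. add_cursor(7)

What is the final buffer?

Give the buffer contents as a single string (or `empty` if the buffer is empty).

After op 1 (insert('r')): buffer="arvqyrs" (len 7), cursors c1@2 c2@6, authorship .1...2.
After op 2 (move_left): buffer="arvqyrs" (len 7), cursors c1@1 c2@5, authorship .1...2.
After op 3 (delete): buffer="rvqrs" (len 5), cursors c1@0 c2@3, authorship 1..2.
After op 4 (insert('d')): buffer="drvqdrs" (len 7), cursors c1@1 c2@5, authorship 11..22.
After op 5 (add_cursor(7)): buffer="drvqdrs" (len 7), cursors c1@1 c2@5 c3@7, authorship 11..22.

Answer: drvqdrs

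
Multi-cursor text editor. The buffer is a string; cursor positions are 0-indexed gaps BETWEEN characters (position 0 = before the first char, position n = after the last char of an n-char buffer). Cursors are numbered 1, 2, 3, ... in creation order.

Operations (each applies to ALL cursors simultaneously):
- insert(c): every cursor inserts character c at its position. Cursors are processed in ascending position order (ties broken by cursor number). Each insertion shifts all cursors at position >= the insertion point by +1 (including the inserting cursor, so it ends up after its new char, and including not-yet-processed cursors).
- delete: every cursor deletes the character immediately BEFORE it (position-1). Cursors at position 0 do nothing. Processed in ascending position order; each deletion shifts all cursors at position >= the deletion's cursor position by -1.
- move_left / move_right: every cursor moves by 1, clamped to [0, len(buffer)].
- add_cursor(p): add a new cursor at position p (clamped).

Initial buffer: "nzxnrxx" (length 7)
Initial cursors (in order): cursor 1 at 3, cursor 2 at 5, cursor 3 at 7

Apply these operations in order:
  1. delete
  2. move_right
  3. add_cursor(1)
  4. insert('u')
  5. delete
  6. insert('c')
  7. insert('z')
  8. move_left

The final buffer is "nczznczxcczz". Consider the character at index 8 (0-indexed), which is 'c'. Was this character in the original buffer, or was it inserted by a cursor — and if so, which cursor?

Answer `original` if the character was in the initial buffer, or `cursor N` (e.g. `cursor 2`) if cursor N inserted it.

Answer: cursor 2

Derivation:
After op 1 (delete): buffer="nznx" (len 4), cursors c1@2 c2@3 c3@4, authorship ....
After op 2 (move_right): buffer="nznx" (len 4), cursors c1@3 c2@4 c3@4, authorship ....
After op 3 (add_cursor(1)): buffer="nznx" (len 4), cursors c4@1 c1@3 c2@4 c3@4, authorship ....
After op 4 (insert('u')): buffer="nuznuxuu" (len 8), cursors c4@2 c1@5 c2@8 c3@8, authorship .4..1.23
After op 5 (delete): buffer="nznx" (len 4), cursors c4@1 c1@3 c2@4 c3@4, authorship ....
After op 6 (insert('c')): buffer="nczncxcc" (len 8), cursors c4@2 c1@5 c2@8 c3@8, authorship .4..1.23
After op 7 (insert('z')): buffer="nczznczxcczz" (len 12), cursors c4@3 c1@7 c2@12 c3@12, authorship .44..11.2323
After op 8 (move_left): buffer="nczznczxcczz" (len 12), cursors c4@2 c1@6 c2@11 c3@11, authorship .44..11.2323
Authorship (.=original, N=cursor N): . 4 4 . . 1 1 . 2 3 2 3
Index 8: author = 2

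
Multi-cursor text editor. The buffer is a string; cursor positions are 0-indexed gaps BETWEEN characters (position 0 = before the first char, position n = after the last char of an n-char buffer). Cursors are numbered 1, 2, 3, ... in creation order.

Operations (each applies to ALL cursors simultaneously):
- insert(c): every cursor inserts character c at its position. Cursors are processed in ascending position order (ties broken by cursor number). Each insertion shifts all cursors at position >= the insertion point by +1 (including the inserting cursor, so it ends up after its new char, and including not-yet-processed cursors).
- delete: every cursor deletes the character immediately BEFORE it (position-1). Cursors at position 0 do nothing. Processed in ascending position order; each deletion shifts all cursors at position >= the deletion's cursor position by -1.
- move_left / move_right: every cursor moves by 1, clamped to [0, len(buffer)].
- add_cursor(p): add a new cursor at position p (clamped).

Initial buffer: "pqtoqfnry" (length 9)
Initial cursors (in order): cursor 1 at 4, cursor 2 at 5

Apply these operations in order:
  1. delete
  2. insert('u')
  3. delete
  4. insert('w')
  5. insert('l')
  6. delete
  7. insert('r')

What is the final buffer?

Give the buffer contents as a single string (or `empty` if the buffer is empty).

After op 1 (delete): buffer="pqtfnry" (len 7), cursors c1@3 c2@3, authorship .......
After op 2 (insert('u')): buffer="pqtuufnry" (len 9), cursors c1@5 c2@5, authorship ...12....
After op 3 (delete): buffer="pqtfnry" (len 7), cursors c1@3 c2@3, authorship .......
After op 4 (insert('w')): buffer="pqtwwfnry" (len 9), cursors c1@5 c2@5, authorship ...12....
After op 5 (insert('l')): buffer="pqtwwllfnry" (len 11), cursors c1@7 c2@7, authorship ...1212....
After op 6 (delete): buffer="pqtwwfnry" (len 9), cursors c1@5 c2@5, authorship ...12....
After op 7 (insert('r')): buffer="pqtwwrrfnry" (len 11), cursors c1@7 c2@7, authorship ...1212....

Answer: pqtwwrrfnry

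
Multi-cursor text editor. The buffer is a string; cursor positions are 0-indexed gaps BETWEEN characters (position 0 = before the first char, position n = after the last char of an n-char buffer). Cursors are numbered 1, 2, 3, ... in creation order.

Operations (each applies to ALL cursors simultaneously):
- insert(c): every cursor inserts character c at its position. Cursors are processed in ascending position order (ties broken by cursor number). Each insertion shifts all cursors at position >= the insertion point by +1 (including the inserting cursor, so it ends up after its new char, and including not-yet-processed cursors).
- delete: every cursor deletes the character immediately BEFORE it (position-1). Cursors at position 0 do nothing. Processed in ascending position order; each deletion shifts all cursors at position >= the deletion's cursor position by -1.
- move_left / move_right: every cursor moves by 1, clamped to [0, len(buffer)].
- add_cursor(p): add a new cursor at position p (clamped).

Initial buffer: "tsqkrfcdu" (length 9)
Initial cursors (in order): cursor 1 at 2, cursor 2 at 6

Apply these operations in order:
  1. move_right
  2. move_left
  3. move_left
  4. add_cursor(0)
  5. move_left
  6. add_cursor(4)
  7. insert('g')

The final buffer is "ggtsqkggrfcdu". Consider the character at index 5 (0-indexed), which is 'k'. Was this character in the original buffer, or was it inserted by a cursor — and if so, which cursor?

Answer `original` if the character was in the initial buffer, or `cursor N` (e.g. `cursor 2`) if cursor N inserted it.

Answer: original

Derivation:
After op 1 (move_right): buffer="tsqkrfcdu" (len 9), cursors c1@3 c2@7, authorship .........
After op 2 (move_left): buffer="tsqkrfcdu" (len 9), cursors c1@2 c2@6, authorship .........
After op 3 (move_left): buffer="tsqkrfcdu" (len 9), cursors c1@1 c2@5, authorship .........
After op 4 (add_cursor(0)): buffer="tsqkrfcdu" (len 9), cursors c3@0 c1@1 c2@5, authorship .........
After op 5 (move_left): buffer="tsqkrfcdu" (len 9), cursors c1@0 c3@0 c2@4, authorship .........
After op 6 (add_cursor(4)): buffer="tsqkrfcdu" (len 9), cursors c1@0 c3@0 c2@4 c4@4, authorship .........
After op 7 (insert('g')): buffer="ggtsqkggrfcdu" (len 13), cursors c1@2 c3@2 c2@8 c4@8, authorship 13....24.....
Authorship (.=original, N=cursor N): 1 3 . . . . 2 4 . . . . .
Index 5: author = original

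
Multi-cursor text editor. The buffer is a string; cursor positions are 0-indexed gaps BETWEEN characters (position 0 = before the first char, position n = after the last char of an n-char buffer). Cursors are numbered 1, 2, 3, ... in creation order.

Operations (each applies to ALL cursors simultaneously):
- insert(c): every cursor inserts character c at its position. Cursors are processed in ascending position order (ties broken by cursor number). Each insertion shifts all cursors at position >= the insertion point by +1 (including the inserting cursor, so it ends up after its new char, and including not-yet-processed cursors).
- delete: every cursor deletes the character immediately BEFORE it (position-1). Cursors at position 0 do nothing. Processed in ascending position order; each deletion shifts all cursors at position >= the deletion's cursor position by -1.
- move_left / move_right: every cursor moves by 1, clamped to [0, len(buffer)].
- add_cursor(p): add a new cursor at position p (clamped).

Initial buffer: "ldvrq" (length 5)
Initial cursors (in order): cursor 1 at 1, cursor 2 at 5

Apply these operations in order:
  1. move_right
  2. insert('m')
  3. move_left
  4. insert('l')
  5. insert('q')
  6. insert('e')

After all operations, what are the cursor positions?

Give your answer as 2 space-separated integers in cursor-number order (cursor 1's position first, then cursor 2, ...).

After op 1 (move_right): buffer="ldvrq" (len 5), cursors c1@2 c2@5, authorship .....
After op 2 (insert('m')): buffer="ldmvrqm" (len 7), cursors c1@3 c2@7, authorship ..1...2
After op 3 (move_left): buffer="ldmvrqm" (len 7), cursors c1@2 c2@6, authorship ..1...2
After op 4 (insert('l')): buffer="ldlmvrqlm" (len 9), cursors c1@3 c2@8, authorship ..11...22
After op 5 (insert('q')): buffer="ldlqmvrqlqm" (len 11), cursors c1@4 c2@10, authorship ..111...222
After op 6 (insert('e')): buffer="ldlqemvrqlqem" (len 13), cursors c1@5 c2@12, authorship ..1111...2222

Answer: 5 12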